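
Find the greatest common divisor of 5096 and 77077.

5096 = 2³ · 7² · 13
77077 = 7² · 11² · 13
Common: 7² · 13 = 637

637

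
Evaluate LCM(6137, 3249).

gcd first: 6137 = 1·3249 + 2888; 3249 = 1·2888 + 361; 2888 = 8·361 + 0 → gcd = 361
lcm = 6137·3249/gcd = 19939113/361 = 55233

55233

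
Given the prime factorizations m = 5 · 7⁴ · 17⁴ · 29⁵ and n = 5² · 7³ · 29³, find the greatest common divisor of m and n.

41827135

min exponent per shared prime: 5 · 7³ · 29³ = 41827135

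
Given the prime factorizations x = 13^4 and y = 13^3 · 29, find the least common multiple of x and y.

max exponent per prime: 13^4 · 29 = 828269

828269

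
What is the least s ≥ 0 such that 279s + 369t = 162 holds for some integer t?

Reduce mod 369: 279s ≡ 162 (mod 369). With g = gcd(279, 369) = 9 dividing 162, divide through: 31s ≡ 18 (mod 41).
Since gcd(31, 41) = 1, s ≡ 18·(31)⁻¹ ≡ 31 (mod 41). Smallest non-negative: 31.

31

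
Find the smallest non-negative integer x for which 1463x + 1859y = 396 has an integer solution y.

168

gcd(1463, 1859) = 11 (Euclid: 1859 = 1·1463 + 396; 1463 = 3·396 + 275; 396 = 1·275 + 121; 275 = 2·121 + 33; 121 = 3·33 + 22; 33 = 1·22 + 11; 22 = 2·11 + 0), and 11 | 396.
Extended Euclid: 1463·(61) + 1859·(-48) = 11. Scale by 36: x₀ = 2196.
General solution x = x₀ + 169t; reducing mod 169 gives x = 168 (and y = -132).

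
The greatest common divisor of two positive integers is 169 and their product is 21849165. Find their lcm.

129285

Since gcd(u,v)·lcm(u,v) = uv, lcm = 21849165/169 = 129285.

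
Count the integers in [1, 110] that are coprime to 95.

84

Prime factors of 95: 5, 19. Count integers ≤ 110 divisible by none of them.
By inclusion–exclusion: 110 − ⌊110/5⌋ − ⌊110/19⌋ + ⌊110/95⌋ = 84.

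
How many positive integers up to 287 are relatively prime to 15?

Prime factors of 15: 3, 5. Count integers ≤ 287 divisible by none of them.
By inclusion–exclusion: 287 − ⌊287/3⌋ − ⌊287/5⌋ + ⌊287/15⌋ = 154.

154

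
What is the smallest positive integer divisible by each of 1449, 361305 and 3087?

407190735

lcm(1449, 361305) = 1449·361305/gcd = 523530945/63 = 8310015
lcm(8310015, 3087) = 8310015·3087/gcd = 25653016305/63 = 407190735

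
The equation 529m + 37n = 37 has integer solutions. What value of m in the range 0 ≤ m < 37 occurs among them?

Euclid: 529 = 14·37 + 11; 37 = 3·11 + 4; 11 = 2·4 + 3; 4 = 1·3 + 1; 3 = 3·1 + 0 → gcd = 1; 37 = 1·37.
Back-substitution yields 529·(-10) + 37·(143) = 1, so one solution is m = -10·37 = -370, n = 143·37 = 5291.
Solutions in m differ by 37/1 = 37; the one in [0, 37) is -370 mod 37 = 0.

0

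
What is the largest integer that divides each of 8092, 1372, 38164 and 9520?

28

gcd(8092, 1372): 8092 = 5·1372 + 1232; 1372 = 1·1232 + 140; 1232 = 8·140 + 112; 140 = 1·112 + 28; 112 = 4·28 + 0 → 28
gcd(28, 38164): 38164 = 1363·28 + 0 → 28
gcd(28, 9520): 9520 = 340·28 + 0 → 28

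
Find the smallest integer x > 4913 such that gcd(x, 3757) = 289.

5202

3757 = 289·13. Any x with gcd(x, 3757) = 289 is a multiple of 289, say 289s, with s coprime to 13.
Need s > 4913/289, so s ≥ 18. First s ≥ 18 with gcd(s, 13) = 1 is s = 18. Thus x = 289·18 = 5202.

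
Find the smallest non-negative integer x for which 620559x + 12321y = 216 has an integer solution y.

164

Euclid: 620559 = 50·12321 + 4509; 12321 = 2·4509 + 3303; 4509 = 1·3303 + 1206; 3303 = 2·1206 + 891; 1206 = 1·891 + 315; 891 = 2·315 + 261; 315 = 1·261 + 54; 261 = 4·54 + 45; 54 = 1·45 + 9; 45 = 5·9 + 0 → gcd = 9; 216 = 9·24.
Back-substitution yields 620559·(235) + 12321·(-11836) = 9, so one solution is x = 235·24 = 5640, y = -11836·24 = -284064.
Solutions in x differ by 12321/9 = 1369; the one in [0, 1369) is 5640 mod 1369 = 164.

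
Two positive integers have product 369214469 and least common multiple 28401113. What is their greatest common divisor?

13

From gcd × lcm = mn: gcd = 369214469 / 28401113 = 13.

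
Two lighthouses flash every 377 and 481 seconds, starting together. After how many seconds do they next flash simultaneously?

377 = 13 · 29; 481 = 13 · 37
max exponents: 13 · 29 · 37 = 13949

13949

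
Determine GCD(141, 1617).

141 = 3 · 47
1617 = 3 · 7² · 11
Common: 3 = 3

3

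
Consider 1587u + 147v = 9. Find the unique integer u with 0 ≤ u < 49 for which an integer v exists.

34

gcd(1587, 147) = 3 (Euclid: 1587 = 10·147 + 117; 147 = 1·117 + 30; 117 = 3·30 + 27; 30 = 1·27 + 3; 27 = 9·3 + 0), and 3 | 9.
Extended Euclid: 1587·(-5) + 147·(54) = 3. Scale by 3: u₀ = -15.
General solution u = u₀ + 49t; reducing mod 49 gives u = 34 (and v = -367).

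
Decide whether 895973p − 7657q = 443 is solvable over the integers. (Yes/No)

gcd(895973, 7657): 895973 = 117·7657 + 104; 7657 = 73·104 + 65; 104 = 1·65 + 39; 65 = 1·39 + 26; 39 = 1·26 + 13; 26 = 2·13 + 0 → 13
13 does not divide 443, so a solution does not exist.

No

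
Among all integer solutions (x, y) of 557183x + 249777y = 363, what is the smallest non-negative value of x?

8079

Reduce mod 249777: 557183x ≡ 363 (mod 249777). With g = gcd(557183, 249777) = 11 dividing 363, divide through: 50653x ≡ 33 (mod 22707).
Since gcd(50653, 22707) = 1, x ≡ 33·(50653)⁻¹ ≡ 8079 (mod 22707). Smallest non-negative: 8079.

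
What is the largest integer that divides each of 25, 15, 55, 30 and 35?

5

25 = 5²; 15 = 3 · 5; 55 = 5 · 11; 30 = 2 · 3 · 5; 35 = 5 · 7
gcd takes min exponent of each prime: 5 = 5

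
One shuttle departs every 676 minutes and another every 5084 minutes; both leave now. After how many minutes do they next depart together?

859196

676 = 2² · 13²; 5084 = 2² · 31 · 41
max exponents: 2² · 13² · 31 · 41 = 859196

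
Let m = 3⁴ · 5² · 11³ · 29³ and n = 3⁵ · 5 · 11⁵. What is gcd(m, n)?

539055

min exponent per shared prime: 3⁴ · 5 · 11³ = 539055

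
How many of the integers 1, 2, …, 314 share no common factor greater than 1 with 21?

180

Prime factors of 21: 3, 7. Count integers ≤ 314 divisible by none of them.
By inclusion–exclusion: 314 − ⌊314/3⌋ − ⌊314/7⌋ + ⌊314/21⌋ = 180.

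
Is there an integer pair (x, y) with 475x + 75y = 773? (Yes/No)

gcd(475, 75): 475 = 6·75 + 25; 75 = 3·25 + 0 → 25
25 does not divide 773, so a solution does not exist.

No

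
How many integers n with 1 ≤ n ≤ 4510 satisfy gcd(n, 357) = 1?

2425

357 = 3·7·17. Inclusion–exclusion on these primes:
4510 − ⌊4510/3⌋ − ⌊4510/7⌋ − ⌊4510/17⌋ + ⌊4510/21⌋ + ⌊4510/51⌋ + ⌊4510/119⌋ − ⌊4510/357⌋ = 2425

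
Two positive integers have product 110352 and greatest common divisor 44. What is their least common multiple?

2508

gcd·lcm = product, so lcm = 110352/44 = 2508.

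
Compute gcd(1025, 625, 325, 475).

1025 = 5² · 41; 625 = 5⁴; 325 = 5² · 13; 475 = 5² · 19
gcd takes min exponent of each prime: 5² = 25

25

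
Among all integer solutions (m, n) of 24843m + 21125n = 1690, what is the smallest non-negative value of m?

Euclid: 24843 = 1·21125 + 3718; 21125 = 5·3718 + 2535; 3718 = 1·2535 + 1183; 2535 = 2·1183 + 169; 1183 = 7·169 + 0 → gcd = 169; 1690 = 169·10.
Back-substitution yields 24843·(-17) + 21125·(20) = 169, so one solution is m = -17·10 = -170, n = 20·10 = 200.
Solutions in m differ by 21125/169 = 125; the one in [0, 125) is -170 mod 125 = 80.

80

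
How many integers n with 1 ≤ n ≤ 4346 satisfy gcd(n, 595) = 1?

595 = 5·7·17. Inclusion–exclusion on these primes:
4346 − ⌊4346/5⌋ − ⌊4346/7⌋ − ⌊4346/17⌋ + ⌊4346/35⌋ + ⌊4346/85⌋ + ⌊4346/119⌋ − ⌊4346/595⌋ = 2806

2806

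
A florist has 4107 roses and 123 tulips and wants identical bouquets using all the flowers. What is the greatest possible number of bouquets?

3

Euclid: 4107 = 33·123 + 48; 123 = 2·48 + 27; 48 = 1·27 + 21; 27 = 1·21 + 6; 21 = 3·6 + 3; 6 = 2·3 + 0. Last nonzero remainder: 3.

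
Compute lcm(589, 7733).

239723

589 = 19 · 31; 7733 = 11 · 19 · 37
max exponents: 11 · 19 · 31 · 37 = 239723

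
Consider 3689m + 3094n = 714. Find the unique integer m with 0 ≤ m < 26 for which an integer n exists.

gcd(3689, 3094) = 119 (Euclid: 3689 = 1·3094 + 595; 3094 = 5·595 + 119; 595 = 5·119 + 0), and 119 | 714.
Extended Euclid: 3689·(-5) + 3094·(6) = 119. Scale by 6: m₀ = -30.
General solution m = m₀ + 26t; reducing mod 26 gives m = 22 (and n = -26).

22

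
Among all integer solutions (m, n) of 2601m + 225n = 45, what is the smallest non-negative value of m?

Reduce mod 225: 2601m ≡ 45 (mod 225). With g = gcd(2601, 225) = 9 dividing 45, divide through: 289m ≡ 5 (mod 25).
Since gcd(289, 25) = 1, m ≡ 5·(289)⁻¹ ≡ 20 (mod 25). Smallest non-negative: 20.

20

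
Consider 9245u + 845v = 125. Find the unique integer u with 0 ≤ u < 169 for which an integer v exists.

82

Reduce mod 845: 9245u ≡ 125 (mod 845). With g = gcd(9245, 845) = 5 dividing 125, divide through: 1849u ≡ 25 (mod 169).
Since gcd(1849, 169) = 1, u ≡ 25·(1849)⁻¹ ≡ 82 (mod 169). Smallest non-negative: 82.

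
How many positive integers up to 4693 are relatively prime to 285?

285 = 3·5·19. Inclusion–exclusion on these primes:
4693 − ⌊4693/3⌋ − ⌊4693/5⌋ − ⌊4693/19⌋ + ⌊4693/15⌋ + ⌊4693/57⌋ + ⌊4693/95⌋ − ⌊4693/285⌋ = 2371

2371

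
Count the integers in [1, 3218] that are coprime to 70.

1103

Prime factors of 70: 2, 5, 7. Count integers ≤ 3218 divisible by none of them.
By inclusion–exclusion: 3218 − ⌊3218/2⌋ − ⌊3218/5⌋ − ⌊3218/7⌋ + ⌊3218/10⌋ + ⌊3218/14⌋ + ⌊3218/35⌋ − ⌊3218/70⌋ = 1103.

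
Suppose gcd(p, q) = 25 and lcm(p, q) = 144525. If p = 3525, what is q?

Using pq = gcd(p,q)·lcm(p,q) = 25·144525 = 3613125, we get q = 3613125/3525 = 1025.

1025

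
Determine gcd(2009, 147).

Euclid: 2009 = 13·147 + 98; 147 = 1·98 + 49; 98 = 2·49 + 0. Last nonzero remainder: 49.

49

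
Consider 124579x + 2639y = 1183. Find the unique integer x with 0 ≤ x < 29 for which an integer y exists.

7

Euclid: 124579 = 47·2639 + 546; 2639 = 4·546 + 455; 546 = 1·455 + 91; 455 = 5·91 + 0 → gcd = 91; 1183 = 91·13.
Back-substitution yields 124579·(5) + 2639·(-236) = 91, so one solution is x = 5·13 = 65, y = -236·13 = -3068.
Solutions in x differ by 2639/91 = 29; the one in [0, 29) is 65 mod 29 = 7.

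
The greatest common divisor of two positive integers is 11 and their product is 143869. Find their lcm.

13079

For any two positive integers, gcd × lcm equals their product. Hence lcm = 143869 / 11 = 13079.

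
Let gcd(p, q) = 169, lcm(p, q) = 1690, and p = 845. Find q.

p·q = gcd·lcm = 169·1690 = 285610, so q = 285610/845 = 338.

338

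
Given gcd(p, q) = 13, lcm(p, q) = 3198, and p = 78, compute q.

Using pq = gcd(p,q)·lcm(p,q) = 13·3198 = 41574, we get q = 41574/78 = 533.

533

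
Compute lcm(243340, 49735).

2420502980

243340 = 2² · 5 · 23³; 49735 = 5 · 7³ · 29
max exponents: 2² · 5 · 7³ · 23³ · 29 = 2420502980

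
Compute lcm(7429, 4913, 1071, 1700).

7429 = 17 · 19 · 23; 4913 = 17³; 1071 = 3² · 7 · 17; 1700 = 2² · 5² · 17
lcm takes max exponent of each prime: 2² · 3² · 5² · 7 · 17³ · 19 · 23 = 13525980300

13525980300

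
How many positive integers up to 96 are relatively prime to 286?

40

Prime factors of 286: 2, 11, 13. Count integers ≤ 96 divisible by none of them.
By inclusion–exclusion: 96 − ⌊96/2⌋ − ⌊96/11⌋ − ⌊96/13⌋ + ⌊96/22⌋ + ⌊96/26⌋ + ⌊96/143⌋ − ⌊96/286⌋ = 40.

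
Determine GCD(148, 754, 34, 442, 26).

2

gcd(148, 754): 754 = 5·148 + 14; 148 = 10·14 + 8; 14 = 1·8 + 6; 8 = 1·6 + 2; 6 = 3·2 + 0 → 2
gcd(2, 34): 34 = 17·2 + 0 → 2
gcd(2, 442): 442 = 221·2 + 0 → 2
gcd(2, 26): 26 = 13·2 + 0 → 2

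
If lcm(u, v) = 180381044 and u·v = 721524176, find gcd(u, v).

From gcd × lcm = uv: gcd = 721524176 / 180381044 = 4.

4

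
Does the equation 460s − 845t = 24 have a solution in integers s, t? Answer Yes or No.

No

gcd(460, 845): 845 = 1·460 + 385; 460 = 1·385 + 75; 385 = 5·75 + 10; 75 = 7·10 + 5; 10 = 2·5 + 0 → 5
5 does not divide 24, so a solution does not exist.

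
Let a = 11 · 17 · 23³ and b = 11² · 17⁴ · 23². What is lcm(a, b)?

122960200847

max exponent per prime: 11² · 17⁴ · 23³ = 122960200847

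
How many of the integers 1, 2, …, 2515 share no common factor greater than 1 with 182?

995

Prime factors of 182: 2, 7, 13. Count integers ≤ 2515 divisible by none of them.
By inclusion–exclusion: 2515 − ⌊2515/2⌋ − ⌊2515/7⌋ − ⌊2515/13⌋ + ⌊2515/14⌋ + ⌊2515/26⌋ + ⌊2515/91⌋ − ⌊2515/182⌋ = 995.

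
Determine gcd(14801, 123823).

Euclid: 123823 = 8·14801 + 5415; 14801 = 2·5415 + 3971; 5415 = 1·3971 + 1444; 3971 = 2·1444 + 1083; 1444 = 1·1083 + 361; 1083 = 3·361 + 0. Last nonzero remainder: 361.

361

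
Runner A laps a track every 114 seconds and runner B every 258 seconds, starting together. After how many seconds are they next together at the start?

114 = 2 · 3 · 19; 258 = 2 · 3 · 43
max exponents: 2 · 3 · 19 · 43 = 4902

4902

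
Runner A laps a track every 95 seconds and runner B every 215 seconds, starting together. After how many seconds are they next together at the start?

gcd first: 215 = 2·95 + 25; 95 = 3·25 + 20; 25 = 1·20 + 5; 20 = 4·5 + 0 → gcd = 5
lcm = 95·215/gcd = 20425/5 = 4085

4085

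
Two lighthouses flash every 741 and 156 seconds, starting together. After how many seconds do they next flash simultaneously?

gcd first: 741 = 4·156 + 117; 156 = 1·117 + 39; 117 = 3·39 + 0 → gcd = 39
lcm = 741·156/gcd = 115596/39 = 2964

2964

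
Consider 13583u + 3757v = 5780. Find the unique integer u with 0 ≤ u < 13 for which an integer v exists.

9

Euclid: 13583 = 3·3757 + 2312; 3757 = 1·2312 + 1445; 2312 = 1·1445 + 867; 1445 = 1·867 + 578; 867 = 1·578 + 289; 578 = 2·289 + 0 → gcd = 289; 5780 = 289·20.
Back-substitution yields 13583·(5) + 3757·(-18) = 289, so one solution is u = 5·20 = 100, v = -18·20 = -360.
Solutions in u differ by 3757/289 = 13; the one in [0, 13) is 100 mod 13 = 9.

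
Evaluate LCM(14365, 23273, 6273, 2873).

7256637765

14365 = 5 · 13² · 17; 23273 = 17 · 37²; 6273 = 3² · 17 · 41; 2873 = 13² · 17
lcm takes max exponent of each prime: 3² · 5 · 13² · 17 · 37² · 41 = 7256637765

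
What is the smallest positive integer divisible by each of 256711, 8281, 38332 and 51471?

10336475602908

256711 = 7² · 13² · 31; 8281 = 7² · 13²; 38332 = 2² · 7 · 37²; 51471 = 3² · 7 · 19 · 43
lcm takes max exponent of each prime: 2² · 3² · 7² · 13² · 19 · 31 · 37² · 43 = 10336475602908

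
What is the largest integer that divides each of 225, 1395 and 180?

gcd(225, 1395): 1395 = 6·225 + 45; 225 = 5·45 + 0 → 45
gcd(45, 180): 180 = 4·45 + 0 → 45

45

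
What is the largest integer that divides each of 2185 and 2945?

95

Euclid: 2945 = 1·2185 + 760; 2185 = 2·760 + 665; 760 = 1·665 + 95; 665 = 7·95 + 0. Last nonzero remainder: 95.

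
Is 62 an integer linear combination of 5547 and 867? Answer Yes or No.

No

gcd(5547, 867): 5547 = 6·867 + 345; 867 = 2·345 + 177; 345 = 1·177 + 168; 177 = 1·168 + 9; 168 = 18·9 + 6; 9 = 1·6 + 3; 6 = 2·3 + 0 → 3
3 does not divide 62, so a solution does not exist.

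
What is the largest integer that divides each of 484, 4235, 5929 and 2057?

gcd(484, 4235): 4235 = 8·484 + 363; 484 = 1·363 + 121; 363 = 3·121 + 0 → 121
gcd(121, 5929): 5929 = 49·121 + 0 → 121
gcd(121, 2057): 2057 = 17·121 + 0 → 121

121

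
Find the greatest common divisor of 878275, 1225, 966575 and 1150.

25

gcd(878275, 1225): 878275 = 716·1225 + 1175; 1225 = 1·1175 + 50; 1175 = 23·50 + 25; 50 = 2·25 + 0 → 25
gcd(25, 966575): 966575 = 38663·25 + 0 → 25
gcd(25, 1150): 1150 = 46·25 + 0 → 25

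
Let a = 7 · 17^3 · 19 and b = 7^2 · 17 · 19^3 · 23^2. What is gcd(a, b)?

2261

min exponent per shared prime: 7 · 17 · 19 = 2261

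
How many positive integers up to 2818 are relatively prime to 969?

1676

Prime factors of 969: 3, 17, 19. Count integers ≤ 2818 divisible by none of them.
By inclusion–exclusion: 2818 − ⌊2818/3⌋ − ⌊2818/17⌋ − ⌊2818/19⌋ + ⌊2818/51⌋ + ⌊2818/57⌋ + ⌊2818/323⌋ − ⌊2818/969⌋ = 1676.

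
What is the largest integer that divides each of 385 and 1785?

Euclid: 1785 = 4·385 + 245; 385 = 1·245 + 140; 245 = 1·140 + 105; 140 = 1·105 + 35; 105 = 3·35 + 0. Last nonzero remainder: 35.

35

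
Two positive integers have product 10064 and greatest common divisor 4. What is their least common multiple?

2516

gcd·lcm = product, so lcm = 10064/4 = 2516.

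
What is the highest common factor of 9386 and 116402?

26

Euclid: 116402 = 12·9386 + 3770; 9386 = 2·3770 + 1846; 3770 = 2·1846 + 78; 1846 = 23·78 + 52; 78 = 1·52 + 26; 52 = 2·26 + 0. Last nonzero remainder: 26.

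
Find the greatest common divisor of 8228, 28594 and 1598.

8228 = 2² · 11² · 17; 28594 = 2 · 17 · 29²; 1598 = 2 · 17 · 47
gcd takes min exponent of each prime: 2 · 17 = 34

34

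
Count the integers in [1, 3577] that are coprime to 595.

595 = 5·7·17. Inclusion–exclusion on these primes:
3577 − ⌊3577/5⌋ − ⌊3577/7⌋ − ⌊3577/17⌋ + ⌊3577/35⌋ + ⌊3577/85⌋ + ⌊3577/119⌋ − ⌊3577/595⌋ = 2309

2309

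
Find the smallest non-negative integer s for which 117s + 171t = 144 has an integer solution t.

Euclid: 171 = 1·117 + 54; 117 = 2·54 + 9; 54 = 6·9 + 0 → gcd = 9; 144 = 9·16.
Back-substitution yields 117·(3) + 171·(-2) = 9, so one solution is s = 3·16 = 48, t = -2·16 = -32.
Solutions in s differ by 171/9 = 19; the one in [0, 19) is 48 mod 19 = 10.

10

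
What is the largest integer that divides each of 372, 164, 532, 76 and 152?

4

372 = 2² · 3 · 31; 164 = 2² · 41; 532 = 2² · 7 · 19; 76 = 2² · 19; 152 = 2³ · 19
gcd takes min exponent of each prime: 2² = 4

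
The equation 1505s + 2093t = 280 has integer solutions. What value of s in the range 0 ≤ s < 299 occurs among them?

Euclid: 2093 = 1·1505 + 588; 1505 = 2·588 + 329; 588 = 1·329 + 259; 329 = 1·259 + 70; 259 = 3·70 + 49; 70 = 1·49 + 21; 49 = 2·21 + 7; 21 = 3·7 + 0 → gcd = 7; 280 = 7·40.
Back-substitution yields 1505·(-89) + 2093·(64) = 7, so one solution is s = -89·40 = -3560, t = 64·40 = 2560.
Solutions in s differ by 2093/7 = 299; the one in [0, 299) is -3560 mod 299 = 28.

28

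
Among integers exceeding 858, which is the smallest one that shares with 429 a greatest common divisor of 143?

1001

Multiples of 143 above 858: 143·7, 143·8, … . Need the cofactor coprime to 429/143 = 3.
Checking s = 7, 8, … the first with gcd(s, 3) = 1 is s = 7, giving 1001.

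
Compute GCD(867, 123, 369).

3

gcd(867, 123): 867 = 7·123 + 6; 123 = 20·6 + 3; 6 = 2·3 + 0 → 3
gcd(3, 369): 369 = 123·3 + 0 → 3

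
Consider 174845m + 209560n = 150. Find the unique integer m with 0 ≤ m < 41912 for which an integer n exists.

27062

Euclid: 209560 = 1·174845 + 34715; 174845 = 5·34715 + 1270; 34715 = 27·1270 + 425; 1270 = 2·425 + 420; 425 = 1·420 + 5; 420 = 84·5 + 0 → gcd = 5; 150 = 5·30.
Back-substitution yields 174845·(-495) + 209560·(413) = 5, so one solution is m = -495·30 = -14850, n = 413·30 = 12390.
Solutions in m differ by 209560/5 = 41912; the one in [0, 41912) is -14850 mod 41912 = 27062.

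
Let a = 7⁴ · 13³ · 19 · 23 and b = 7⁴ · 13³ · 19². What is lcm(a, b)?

43798300091

max exponent per prime: 7⁴ · 13³ · 19² · 23 = 43798300091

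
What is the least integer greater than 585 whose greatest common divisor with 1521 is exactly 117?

702

gcd(k, 1521) = 117 forces 117 | k; write k = 117s. Then gcd(117s, 117·13) = 117·gcd(s, 13), so need gcd(s, 13) = 1.
117s > 585 gives s ≥ 6. The least s ≥ 6 coprime to 13 is 6, so k = 117·6 = 702.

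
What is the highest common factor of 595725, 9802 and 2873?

169

595725 = 3 · 5² · 13² · 47; 9802 = 2 · 13² · 29; 2873 = 13² · 17
gcd takes min exponent of each prime: 13² = 169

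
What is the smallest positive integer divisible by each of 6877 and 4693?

2482597

6877 = 13 · 23²; 4693 = 13 · 19²
max exponents: 13 · 19² · 23² = 2482597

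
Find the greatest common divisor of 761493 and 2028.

761493 = 3 · 41² · 151
2028 = 2² · 3 · 13²
Common: 3 = 3

3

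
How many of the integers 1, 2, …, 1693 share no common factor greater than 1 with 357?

912

Prime factors of 357: 3, 7, 17. Count integers ≤ 1693 divisible by none of them.
By inclusion–exclusion: 1693 − ⌊1693/3⌋ − ⌊1693/7⌋ − ⌊1693/17⌋ + ⌊1693/21⌋ + ⌊1693/51⌋ + ⌊1693/119⌋ − ⌊1693/357⌋ = 912.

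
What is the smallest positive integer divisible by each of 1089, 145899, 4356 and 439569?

265300990812

1089 = 3² · 11²; 145899 = 3² · 13 · 29 · 43; 4356 = 2² · 3² · 11²; 439569 = 3² · 13² · 17²
lcm takes max exponent of each prime: 2² · 3² · 11² · 13² · 17² · 29 · 43 = 265300990812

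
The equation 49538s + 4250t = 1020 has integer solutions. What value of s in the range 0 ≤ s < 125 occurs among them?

40

Reduce mod 4250: 49538s ≡ 1020 (mod 4250). With g = gcd(49538, 4250) = 34 dividing 1020, divide through: 1457s ≡ 30 (mod 125).
Since gcd(1457, 125) = 1, s ≡ 30·(1457)⁻¹ ≡ 40 (mod 125). Smallest non-negative: 40.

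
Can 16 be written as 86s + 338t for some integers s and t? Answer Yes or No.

By Bézout, 86s + 338t = 16 has integer solutions iff gcd(86, 338) | 16.
Euclid: 338 = 3·86 + 80; 86 = 1·80 + 6; 80 = 13·6 + 2; 6 = 3·2 + 0. gcd = 2; 16 mod 2 = 0. Yes.

Yes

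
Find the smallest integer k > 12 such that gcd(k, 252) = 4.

16

gcd(k, 252) = 4 forces 4 | k; write k = 4s. Then gcd(4s, 4·63) = 4·gcd(s, 63), so need gcd(s, 63) = 1.
4s > 12 gives s ≥ 4. The least s ≥ 4 coprime to 63 is 4, so k = 4·4 = 16.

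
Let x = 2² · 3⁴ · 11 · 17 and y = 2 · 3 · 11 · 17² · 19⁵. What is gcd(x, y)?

1122

min exponent per shared prime: 2 · 3 · 11 · 17 = 1122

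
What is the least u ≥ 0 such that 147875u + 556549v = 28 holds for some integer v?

31720

gcd(147875, 556549) = 7 (Euclid: 556549 = 3·147875 + 112924; 147875 = 1·112924 + 34951; 112924 = 3·34951 + 8071; 34951 = 4·8071 + 2667; 8071 = 3·2667 + 70; 2667 = 38·70 + 7; 70 = 10·7 + 0), and 7 | 28.
Extended Euclid: 147875·(7930) + 556549·(-2107) = 7. Scale by 4: u₀ = 31720.
General solution u = u₀ + 79507t; reducing mod 79507 gives u = 31720 (and v = -8428).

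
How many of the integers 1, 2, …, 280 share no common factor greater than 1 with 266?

114

Prime factors of 266: 2, 7, 19. Count integers ≤ 280 divisible by none of them.
By inclusion–exclusion: 280 − ⌊280/2⌋ − ⌊280/7⌋ − ⌊280/19⌋ + ⌊280/14⌋ + ⌊280/38⌋ + ⌊280/133⌋ − ⌊280/266⌋ = 114.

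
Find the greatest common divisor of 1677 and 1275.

3

1677 = 3 · 13 · 43
1275 = 3 · 5² · 17
Common: 3 = 3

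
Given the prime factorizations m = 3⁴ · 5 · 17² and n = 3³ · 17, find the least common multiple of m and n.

117045

max exponent per prime: 3⁴ · 5 · 17² = 117045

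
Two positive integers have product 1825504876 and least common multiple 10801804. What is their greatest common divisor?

gcd·lcm = product, so gcd = 1825504876/10801804 = 169.

169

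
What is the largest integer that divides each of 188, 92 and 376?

4

188 = 2² · 47; 92 = 2² · 23; 376 = 2³ · 47
gcd takes min exponent of each prime: 2² = 4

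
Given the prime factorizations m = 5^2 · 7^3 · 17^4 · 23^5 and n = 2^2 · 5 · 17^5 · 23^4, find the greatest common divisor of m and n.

116863000805

min exponent per shared prime: 5 · 17^4 · 23^4 = 116863000805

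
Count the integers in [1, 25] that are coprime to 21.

15

21 = 3·7. Inclusion–exclusion on these primes:
25 − ⌊25/3⌋ − ⌊25/7⌋ + ⌊25/21⌋ = 15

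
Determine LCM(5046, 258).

216978

5046 = 2 · 3 · 29²; 258 = 2 · 3 · 43
max exponents: 2 · 3 · 29² · 43 = 216978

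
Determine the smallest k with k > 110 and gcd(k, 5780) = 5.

115

Multiples of 5 above 110: 5·23, 5·24, … . Need the cofactor coprime to 5780/5 = 1156.
Checking s = 23, 24, … the first with gcd(s, 1156) = 1 is s = 23, giving 115.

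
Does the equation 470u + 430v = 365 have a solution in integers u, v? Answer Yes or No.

gcd(470, 430): 470 = 1·430 + 40; 430 = 10·40 + 30; 40 = 1·30 + 10; 30 = 3·10 + 0 → 10
10 does not divide 365, so a solution does not exist.

No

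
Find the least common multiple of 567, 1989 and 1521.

1628991

lcm(567, 1989) = 567·1989/gcd = 1127763/9 = 125307
lcm(125307, 1521) = 125307·1521/gcd = 190591947/117 = 1628991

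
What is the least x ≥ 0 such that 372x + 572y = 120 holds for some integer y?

Reduce mod 572: 372x ≡ 120 (mod 572). With g = gcd(372, 572) = 4 dividing 120, divide through: 93x ≡ 30 (mod 143).
Since gcd(93, 143) = 1, x ≡ 30·(93)⁻¹ ≡ 28 (mod 143). Smallest non-negative: 28.

28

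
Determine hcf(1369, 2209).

1

Euclid: 2209 = 1·1369 + 840; 1369 = 1·840 + 529; 840 = 1·529 + 311; 529 = 1·311 + 218; 311 = 1·218 + 93; 218 = 2·93 + 32; 93 = 2·32 + 29; 32 = 1·29 + 3; 29 = 9·3 + 2; 3 = 1·2 + 1; 2 = 2·1 + 0. Last nonzero remainder: 1.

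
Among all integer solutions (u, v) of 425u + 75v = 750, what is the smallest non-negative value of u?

0

Reduce mod 75: 425u ≡ 750 (mod 75). With g = gcd(425, 75) = 25 dividing 750, divide through: 17u ≡ 30 (mod 3).
Since gcd(17, 3) = 1, u ≡ 30·(17)⁻¹ ≡ 0 (mod 3). Smallest non-negative: 0.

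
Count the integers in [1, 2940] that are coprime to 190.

Prime factors of 190: 2, 5, 19. Count integers ≤ 2940 divisible by none of them.
By inclusion–exclusion: 2940 − ⌊2940/2⌋ − ⌊2940/5⌋ − ⌊2940/19⌋ + ⌊2940/10⌋ + ⌊2940/38⌋ + ⌊2940/95⌋ − ⌊2940/190⌋ = 1114.

1114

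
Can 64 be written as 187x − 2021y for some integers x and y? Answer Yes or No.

Yes

gcd(187, 2021): 2021 = 10·187 + 151; 187 = 1·151 + 36; 151 = 4·36 + 7; 36 = 5·7 + 1; 7 = 7·1 + 0 → 1
1 divides 64, so a solution exists.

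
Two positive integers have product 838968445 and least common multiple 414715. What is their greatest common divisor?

2023

gcd·lcm = product, so gcd = 838968445/414715 = 2023.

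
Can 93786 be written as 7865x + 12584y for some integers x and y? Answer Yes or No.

No

gcd(7865, 12584): 12584 = 1·7865 + 4719; 7865 = 1·4719 + 3146; 4719 = 1·3146 + 1573; 3146 = 2·1573 + 0 → 1573
1573 does not divide 93786, so a solution does not exist.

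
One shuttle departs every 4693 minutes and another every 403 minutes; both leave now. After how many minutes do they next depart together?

145483

4693 = 13 · 19²; 403 = 13 · 31
max exponents: 13 · 19² · 31 = 145483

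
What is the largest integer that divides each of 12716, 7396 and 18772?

4

12716 = 2² · 11 · 17²; 7396 = 2² · 43²; 18772 = 2² · 13 · 19²
gcd takes min exponent of each prime: 2² = 4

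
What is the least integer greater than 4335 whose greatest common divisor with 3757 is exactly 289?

4624

Multiples of 289 above 4335: 289·16, 289·17, … . Need the cofactor coprime to 3757/289 = 13.
Checking s = 16, 17, … the first with gcd(s, 13) = 1 is s = 16, giving 4624.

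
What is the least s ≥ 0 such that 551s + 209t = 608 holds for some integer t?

Euclid: 551 = 2·209 + 133; 209 = 1·133 + 76; 133 = 1·76 + 57; 76 = 1·57 + 19; 57 = 3·19 + 0 → gcd = 19; 608 = 19·32.
Back-substitution yields 551·(-3) + 209·(8) = 19, so one solution is s = -3·32 = -96, t = 8·32 = 256.
Solutions in s differ by 209/19 = 11; the one in [0, 11) is -96 mod 11 = 3.

3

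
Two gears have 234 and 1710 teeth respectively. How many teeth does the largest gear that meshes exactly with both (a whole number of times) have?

18

Euclid: 1710 = 7·234 + 72; 234 = 3·72 + 18; 72 = 4·18 + 0. Last nonzero remainder: 18.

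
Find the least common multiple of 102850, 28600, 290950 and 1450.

82046736200

102850 = 2 · 5² · 11² · 17; 28600 = 2³ · 5² · 11 · 13; 290950 = 2 · 5² · 11 · 23²; 1450 = 2 · 5² · 29
lcm takes max exponent of each prime: 2³ · 5² · 11² · 13 · 17 · 23² · 29 = 82046736200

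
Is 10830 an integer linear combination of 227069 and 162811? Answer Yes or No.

Yes

gcd(227069, 162811): 227069 = 1·162811 + 64258; 162811 = 2·64258 + 34295; 64258 = 1·34295 + 29963; 34295 = 1·29963 + 4332; 29963 = 6·4332 + 3971; 4332 = 1·3971 + 361; 3971 = 11·361 + 0 → 361
361 divides 10830, so a solution exists.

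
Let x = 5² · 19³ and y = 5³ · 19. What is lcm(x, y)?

max exponent per prime: 5³ · 19³ = 857375

857375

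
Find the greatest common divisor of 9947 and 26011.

1

9947 = 7³ · 29
26011 = 19 · 37²
Common: 1 = 1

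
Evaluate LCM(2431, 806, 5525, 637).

184634450

lcm(2431, 806) = 2431·806/gcd = 1959386/13 = 150722
lcm(150722, 5525) = 150722·5525/gcd = 832739050/221 = 3768050
lcm(3768050, 637) = 3768050·637/gcd = 2400247850/13 = 184634450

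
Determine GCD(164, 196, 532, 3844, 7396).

164 = 2² · 41; 196 = 2² · 7²; 532 = 2² · 7 · 19; 3844 = 2² · 31²; 7396 = 2² · 43²
gcd takes min exponent of each prime: 2² = 4

4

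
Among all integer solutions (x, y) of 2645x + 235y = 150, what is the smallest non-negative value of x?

Euclid: 2645 = 11·235 + 60; 235 = 3·60 + 55; 60 = 1·55 + 5; 55 = 11·5 + 0 → gcd = 5; 150 = 5·30.
Back-substitution yields 2645·(4) + 235·(-45) = 5, so one solution is x = 4·30 = 120, y = -45·30 = -1350.
Solutions in x differ by 235/5 = 47; the one in [0, 47) is 120 mod 47 = 26.

26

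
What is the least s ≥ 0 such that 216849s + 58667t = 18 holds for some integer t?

2680

Reduce mod 58667: 216849s ≡ 18 (mod 58667). With g = gcd(216849, 58667) = 1 dividing 18, divide through: 216849s ≡ 18 (mod 58667).
Since gcd(216849, 58667) = 1, s ≡ 18·(216849)⁻¹ ≡ 2680 (mod 58667). Smallest non-negative: 2680.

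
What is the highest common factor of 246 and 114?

Euclid: 246 = 2·114 + 18; 114 = 6·18 + 6; 18 = 3·6 + 0. Last nonzero remainder: 6.

6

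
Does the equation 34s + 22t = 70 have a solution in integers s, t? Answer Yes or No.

Yes

gcd(34, 22): 34 = 1·22 + 12; 22 = 1·12 + 10; 12 = 1·10 + 2; 10 = 5·2 + 0 → 2
2 divides 70, so a solution exists.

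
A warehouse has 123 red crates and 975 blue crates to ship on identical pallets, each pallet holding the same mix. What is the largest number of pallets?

3

Euclid: 975 = 7·123 + 114; 123 = 1·114 + 9; 114 = 12·9 + 6; 9 = 1·6 + 3; 6 = 2·3 + 0. Last nonzero remainder: 3.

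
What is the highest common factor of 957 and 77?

957 = 3 · 11 · 29
77 = 7 · 11
Common: 11 = 11

11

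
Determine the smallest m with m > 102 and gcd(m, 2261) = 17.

136

gcd(m, 2261) = 17 forces 17 | m; write m = 17s. Then gcd(17s, 17·133) = 17·gcd(s, 133), so need gcd(s, 133) = 1.
17s > 102 gives s ≥ 7. The least s ≥ 7 coprime to 133 is 8, so m = 17·8 = 136.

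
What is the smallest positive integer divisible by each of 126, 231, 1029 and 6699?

1969506

126 = 2 · 3² · 7; 231 = 3 · 7 · 11; 1029 = 3 · 7³; 6699 = 3 · 7 · 11 · 29
lcm takes max exponent of each prime: 2 · 3² · 7³ · 11 · 29 = 1969506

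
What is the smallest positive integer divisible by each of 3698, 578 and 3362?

1796521682

3698 = 2 · 43²; 578 = 2 · 17²; 3362 = 2 · 41²
lcm takes max exponent of each prime: 2 · 17² · 41² · 43² = 1796521682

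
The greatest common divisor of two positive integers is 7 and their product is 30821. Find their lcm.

4403

For any two positive integers, gcd × lcm equals their product. Hence lcm = 30821 / 7 = 4403.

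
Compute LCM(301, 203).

301 = 7 · 43; 203 = 7 · 29
max exponents: 7 · 29 · 43 = 8729

8729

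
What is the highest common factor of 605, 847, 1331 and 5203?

121

gcd(605, 847): 847 = 1·605 + 242; 605 = 2·242 + 121; 242 = 2·121 + 0 → 121
gcd(121, 1331): 1331 = 11·121 + 0 → 121
gcd(121, 5203): 5203 = 43·121 + 0 → 121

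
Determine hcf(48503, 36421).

48503 = 7 · 13² · 41
36421 = 7 · 11² · 43
Common: 7 = 7

7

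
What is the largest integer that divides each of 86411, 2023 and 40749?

gcd(86411, 2023): 86411 = 42·2023 + 1445; 2023 = 1·1445 + 578; 1445 = 2·578 + 289; 578 = 2·289 + 0 → 289
gcd(289, 40749): 40749 = 141·289 + 0 → 289

289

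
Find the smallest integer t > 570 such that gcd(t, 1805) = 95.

665

1805 = 95·19. Any t with gcd(t, 1805) = 95 is a multiple of 95, say 95s, with s coprime to 19.
Need s > 570/95, so s ≥ 7. First s ≥ 7 with gcd(s, 19) = 1 is s = 7. Thus t = 95·7 = 665.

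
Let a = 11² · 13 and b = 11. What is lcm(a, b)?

1573

max exponent per prime: 11² · 13 = 1573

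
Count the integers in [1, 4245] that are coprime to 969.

2524

969 = 3·17·19. Inclusion–exclusion on these primes:
4245 − ⌊4245/3⌋ − ⌊4245/17⌋ − ⌊4245/19⌋ + ⌊4245/51⌋ + ⌊4245/57⌋ + ⌊4245/323⌋ − ⌊4245/969⌋ = 2524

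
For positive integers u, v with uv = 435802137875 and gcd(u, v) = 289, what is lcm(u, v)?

gcd·lcm = product, so lcm = 435802137875/289 = 1507965875.

1507965875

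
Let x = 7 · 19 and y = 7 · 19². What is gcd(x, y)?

min exponent per shared prime: 7 · 19 = 133

133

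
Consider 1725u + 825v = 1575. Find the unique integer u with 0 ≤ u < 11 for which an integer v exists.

Euclid: 1725 = 2·825 + 75; 825 = 11·75 + 0 → gcd = 75; 1575 = 75·21.
Back-substitution yields 1725·(1) + 825·(-2) = 75, so one solution is u = 1·21 = 21, v = -2·21 = -42.
Solutions in u differ by 825/75 = 11; the one in [0, 11) is 21 mod 11 = 10.

10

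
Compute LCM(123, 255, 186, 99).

21390930

lcm(123, 255) = 123·255/gcd = 31365/3 = 10455
lcm(10455, 186) = 10455·186/gcd = 1944630/3 = 648210
lcm(648210, 99) = 648210·99/gcd = 64172790/3 = 21390930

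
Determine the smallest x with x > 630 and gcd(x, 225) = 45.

720

gcd(x, 225) = 45 forces 45 | x; write x = 45s. Then gcd(45s, 45·5) = 45·gcd(s, 5), so need gcd(s, 5) = 1.
45s > 630 gives s ≥ 15. The least s ≥ 15 coprime to 5 is 16, so x = 45·16 = 720.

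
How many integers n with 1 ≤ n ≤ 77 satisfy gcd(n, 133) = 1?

133 = 7·19. Inclusion–exclusion on these primes:
77 − ⌊77/7⌋ − ⌊77/19⌋ + ⌊77/133⌋ = 62

62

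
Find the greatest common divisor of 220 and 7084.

220 = 2² · 5 · 11
7084 = 2² · 7 · 11 · 23
Common: 2² · 11 = 44

44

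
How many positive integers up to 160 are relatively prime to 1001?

116

Prime factors of 1001: 7, 11, 13. Count integers ≤ 160 divisible by none of them.
By inclusion–exclusion: 160 − ⌊160/7⌋ − ⌊160/11⌋ − ⌊160/13⌋ + ⌊160/77⌋ + ⌊160/91⌋ + ⌊160/143⌋ − ⌊160/1001⌋ = 116.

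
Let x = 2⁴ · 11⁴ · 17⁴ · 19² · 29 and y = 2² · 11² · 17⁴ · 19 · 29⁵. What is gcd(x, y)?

22273714364

min exponent per shared prime: 2² · 11² · 17⁴ · 19 · 29 = 22273714364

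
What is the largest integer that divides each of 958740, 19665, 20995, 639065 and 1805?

95

958740 = 2² · 3 · 5 · 19 · 29²; 19665 = 3² · 5 · 19 · 23; 20995 = 5 · 13 · 17 · 19; 639065 = 5 · 7 · 19 · 31²; 1805 = 5 · 19²
gcd takes min exponent of each prime: 5 · 19 = 95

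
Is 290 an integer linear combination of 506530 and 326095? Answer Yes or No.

By Bézout, 506530s − 326095t = 290 has integer solutions iff gcd(506530, 326095) | 290.
Euclid: 506530 = 1·326095 + 180435; 326095 = 1·180435 + 145660; 180435 = 1·145660 + 34775; 145660 = 4·34775 + 6560; 34775 = 5·6560 + 1975; 6560 = 3·1975 + 635; 1975 = 3·635 + 70; 635 = 9·70 + 5; 70 = 14·5 + 0. gcd = 5; 290 mod 5 = 0. Yes.

Yes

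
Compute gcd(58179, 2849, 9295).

58179 = 3 · 11 · 41 · 43; 2849 = 7 · 11 · 37; 9295 = 5 · 11 · 13²
gcd takes min exponent of each prime: 11 = 11

11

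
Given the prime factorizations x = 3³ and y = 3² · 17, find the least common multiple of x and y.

459

max exponent per prime: 3³ · 17 = 459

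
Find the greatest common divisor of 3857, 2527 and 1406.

19

3857 = 7 · 19 · 29; 2527 = 7 · 19²; 1406 = 2 · 19 · 37
gcd takes min exponent of each prime: 19 = 19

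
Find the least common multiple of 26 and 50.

650

gcd first: 50 = 1·26 + 24; 26 = 1·24 + 2; 24 = 12·2 + 0 → gcd = 2
lcm = 26·50/gcd = 1300/2 = 650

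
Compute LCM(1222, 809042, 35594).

lcm(1222, 809042) = 1222·809042/gcd = 988649324/26 = 38024974
lcm(38024974, 35594) = 38024974·35594/gcd = 1353460924556/962 = 1406924038

1406924038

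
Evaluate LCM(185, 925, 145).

lcm(185, 925) = 185·925/gcd = 171125/185 = 925
lcm(925, 145) = 925·145/gcd = 134125/5 = 26825

26825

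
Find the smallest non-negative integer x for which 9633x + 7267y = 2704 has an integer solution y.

Euclid: 9633 = 1·7267 + 2366; 7267 = 3·2366 + 169; 2366 = 14·169 + 0 → gcd = 169; 2704 = 169·16.
Back-substitution yields 9633·(-3) + 7267·(4) = 169, so one solution is x = -3·16 = -48, y = 4·16 = 64.
Solutions in x differ by 7267/169 = 43; the one in [0, 43) is -48 mod 43 = 38.

38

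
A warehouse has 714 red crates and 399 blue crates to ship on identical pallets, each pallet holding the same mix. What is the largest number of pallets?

21

714 = 2 · 3 · 7 · 17
399 = 3 · 7 · 19
Common: 3 · 7 = 21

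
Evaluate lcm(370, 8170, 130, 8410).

3304936570

370 = 2 · 5 · 37; 8170 = 2 · 5 · 19 · 43; 130 = 2 · 5 · 13; 8410 = 2 · 5 · 29²
lcm takes max exponent of each prime: 2 · 5 · 13 · 19 · 29² · 37 · 43 = 3304936570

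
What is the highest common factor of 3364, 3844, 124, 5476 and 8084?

gcd(3364, 3844): 3844 = 1·3364 + 480; 3364 = 7·480 + 4; 480 = 120·4 + 0 → 4
gcd(4, 124): 124 = 31·4 + 0 → 4
gcd(4, 5476): 5476 = 1369·4 + 0 → 4
gcd(4, 8084): 8084 = 2021·4 + 0 → 4

4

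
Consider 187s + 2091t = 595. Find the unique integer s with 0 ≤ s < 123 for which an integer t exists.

Reduce mod 2091: 187s ≡ 595 (mod 2091). With g = gcd(187, 2091) = 17 dividing 595, divide through: 11s ≡ 35 (mod 123).
Since gcd(11, 123) = 1, s ≡ 35·(11)⁻¹ ≡ 115 (mod 123). Smallest non-negative: 115.

115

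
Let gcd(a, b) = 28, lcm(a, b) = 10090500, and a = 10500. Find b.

26908

a·b = gcd·lcm = 28·10090500 = 282534000, so b = 282534000/10500 = 26908.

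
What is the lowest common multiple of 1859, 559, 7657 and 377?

1365403897

lcm(1859, 559) = 1859·559/gcd = 1039181/13 = 79937
lcm(79937, 7657) = 79937·7657/gcd = 612077609/13 = 47082893
lcm(47082893, 377) = 47082893·377/gcd = 17750250661/13 = 1365403897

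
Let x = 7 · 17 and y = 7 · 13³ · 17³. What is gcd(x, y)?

119

min exponent per shared prime: 7 · 17 = 119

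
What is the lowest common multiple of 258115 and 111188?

gcd first: 258115 = 2·111188 + 35739; 111188 = 3·35739 + 3971; 35739 = 9·3971 + 0 → gcd = 3971
lcm = 258115·111188/gcd = 28699290620/3971 = 7227220

7227220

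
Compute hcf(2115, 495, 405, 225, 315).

2115 = 3² · 5 · 47; 495 = 3² · 5 · 11; 405 = 3⁴ · 5; 225 = 3² · 5²; 315 = 3² · 5 · 7
gcd takes min exponent of each prime: 3² · 5 = 45

45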